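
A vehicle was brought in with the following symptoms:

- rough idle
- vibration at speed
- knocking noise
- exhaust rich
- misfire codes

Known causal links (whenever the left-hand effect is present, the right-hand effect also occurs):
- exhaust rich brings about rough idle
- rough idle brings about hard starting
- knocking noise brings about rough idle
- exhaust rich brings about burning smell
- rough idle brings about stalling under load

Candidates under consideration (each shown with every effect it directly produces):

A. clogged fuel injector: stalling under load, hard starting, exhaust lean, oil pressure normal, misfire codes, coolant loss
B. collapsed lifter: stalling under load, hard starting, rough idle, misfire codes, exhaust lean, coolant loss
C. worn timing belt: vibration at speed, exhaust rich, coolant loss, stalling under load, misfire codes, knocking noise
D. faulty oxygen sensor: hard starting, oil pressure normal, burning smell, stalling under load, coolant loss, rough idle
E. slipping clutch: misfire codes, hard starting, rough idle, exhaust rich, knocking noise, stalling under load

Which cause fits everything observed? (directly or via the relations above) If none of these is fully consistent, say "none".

C

Testing each hypothesis:
(A) clogged fuel injector — fails on rough idle, vibration at speed, knocking noise, exhaust rich (predicts exhaust lean, not exhaust rich)
(B) collapsed lifter — rough idle match; vibration at speed miss; knocking noise miss; exhaust rich miss; misfire codes match
(C) worn timing belt — accounts for every observation (rough idle via knocking noise → rough idle)
(D) faulty oxygen sensor — rough idle match; vibration at speed miss; knocking noise miss; exhaust rich miss; misfire codes miss
(E) slipping clutch — rough idle match; vibration at speed miss; knocking noise match; exhaust rich match; misfire codes match
Only (C) is consistent with every observation.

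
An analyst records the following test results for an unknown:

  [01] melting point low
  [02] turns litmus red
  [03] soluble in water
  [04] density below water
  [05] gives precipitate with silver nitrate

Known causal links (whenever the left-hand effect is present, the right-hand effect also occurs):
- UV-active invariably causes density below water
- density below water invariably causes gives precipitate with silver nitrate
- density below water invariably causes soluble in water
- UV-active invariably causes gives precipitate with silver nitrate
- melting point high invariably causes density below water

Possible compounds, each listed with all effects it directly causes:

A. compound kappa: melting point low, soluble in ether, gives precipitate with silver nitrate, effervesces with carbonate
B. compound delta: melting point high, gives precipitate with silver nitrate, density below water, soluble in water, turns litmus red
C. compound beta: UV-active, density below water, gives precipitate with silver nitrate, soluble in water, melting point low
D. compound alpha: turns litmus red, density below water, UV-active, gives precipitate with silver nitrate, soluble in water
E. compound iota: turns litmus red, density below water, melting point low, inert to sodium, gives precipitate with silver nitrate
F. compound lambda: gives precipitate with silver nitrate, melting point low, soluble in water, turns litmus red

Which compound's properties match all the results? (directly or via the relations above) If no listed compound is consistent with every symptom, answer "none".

E

Checking each candidate against the observations:
(A) compound kappa — melting point low match; turns litmus red miss; soluble in water miss; density below water miss; gives precipitate with silver nitrate match
(B) compound delta — fails on melting point low (predicts melting point high, not melting point low)
(C) compound beta — melting point low match; turns litmus red miss; soluble in water match; density below water match; gives precipitate with silver nitrate match
(D) compound alpha — melting point low miss; turns litmus red match; soluble in water match; density below water match; gives precipitate with silver nitrate match
(E) compound iota — melting point low match; turns litmus red match; soluble in water match (via density below water → soluble in water); density below water match; gives precipitate with silver nitrate match
(F) compound lambda — melting point low match; turns litmus red match; soluble in water match; density below water miss; gives precipitate with silver nitrate match
(E) is the only candidate with no mismatches.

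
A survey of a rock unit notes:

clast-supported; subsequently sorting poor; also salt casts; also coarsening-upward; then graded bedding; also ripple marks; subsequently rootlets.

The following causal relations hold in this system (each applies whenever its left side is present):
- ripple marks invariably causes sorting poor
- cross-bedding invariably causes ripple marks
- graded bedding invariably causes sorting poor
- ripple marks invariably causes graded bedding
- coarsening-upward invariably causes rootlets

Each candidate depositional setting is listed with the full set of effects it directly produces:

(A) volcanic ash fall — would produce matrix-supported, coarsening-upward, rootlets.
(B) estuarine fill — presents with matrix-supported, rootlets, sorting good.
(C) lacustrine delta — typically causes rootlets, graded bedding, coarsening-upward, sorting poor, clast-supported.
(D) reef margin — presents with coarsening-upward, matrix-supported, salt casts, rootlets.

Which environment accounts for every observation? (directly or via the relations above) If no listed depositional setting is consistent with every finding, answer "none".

none

For each candidate, compare predicted effects to what was observed:
(A) volcanic ash fall — clast-supported NO; sorting poor NO; salt casts NO; coarsening-upward yes; graded bedding NO; ripple marks NO; rootlets yes
(B) estuarine fill — clast-supported NO; sorting poor NO; salt casts NO; coarsening-upward NO; graded bedding NO; ripple marks NO; rootlets yes
(C) lacustrine delta — does not account for salt casts, ripple marks
(D) reef margin — fails on clast-supported, sorting poor, graded bedding, ripple marks (predicts matrix-supported, not clast-supported)
Every candidate fails on at least one observation.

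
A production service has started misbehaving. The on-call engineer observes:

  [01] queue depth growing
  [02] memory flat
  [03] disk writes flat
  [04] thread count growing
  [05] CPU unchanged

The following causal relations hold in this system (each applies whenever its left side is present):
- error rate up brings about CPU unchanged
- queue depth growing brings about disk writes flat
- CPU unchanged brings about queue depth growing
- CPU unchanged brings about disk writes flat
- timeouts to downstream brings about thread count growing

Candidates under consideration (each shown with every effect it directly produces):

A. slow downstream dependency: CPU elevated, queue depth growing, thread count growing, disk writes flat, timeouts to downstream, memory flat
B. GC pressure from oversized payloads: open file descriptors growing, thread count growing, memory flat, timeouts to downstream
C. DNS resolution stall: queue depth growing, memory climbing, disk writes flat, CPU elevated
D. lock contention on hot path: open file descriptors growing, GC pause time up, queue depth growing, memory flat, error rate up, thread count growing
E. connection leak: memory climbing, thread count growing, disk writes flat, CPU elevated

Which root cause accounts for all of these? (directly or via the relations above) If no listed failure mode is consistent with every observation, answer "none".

D

Per-candidate check:
(A) slow downstream dependency — queue depth growing match; memory flat match; disk writes flat match; thread count growing match; CPU unchanged miss
(B) GC pressure from oversized payloads — queue depth growing miss; memory flat match; disk writes flat miss; thread count growing match; CPU unchanged miss
(C) DNS resolution stall — fails on memory flat, thread count growing, CPU unchanged (predicts memory climbing, not memory flat; predicts CPU elevated, not CPU unchanged)
(D) lock contention on hot path — queue depth growing match; memory flat match; disk writes flat match (via queue depth growing → disk writes flat); thread count growing match; CPU unchanged match (via error rate up → CPU unchanged)
(E) connection leak — fails on queue depth growing, memory flat, CPU unchanged (predicts memory climbing, not memory flat; predicts CPU elevated, not CPU unchanged)
(D) alone accounts for all the evidence.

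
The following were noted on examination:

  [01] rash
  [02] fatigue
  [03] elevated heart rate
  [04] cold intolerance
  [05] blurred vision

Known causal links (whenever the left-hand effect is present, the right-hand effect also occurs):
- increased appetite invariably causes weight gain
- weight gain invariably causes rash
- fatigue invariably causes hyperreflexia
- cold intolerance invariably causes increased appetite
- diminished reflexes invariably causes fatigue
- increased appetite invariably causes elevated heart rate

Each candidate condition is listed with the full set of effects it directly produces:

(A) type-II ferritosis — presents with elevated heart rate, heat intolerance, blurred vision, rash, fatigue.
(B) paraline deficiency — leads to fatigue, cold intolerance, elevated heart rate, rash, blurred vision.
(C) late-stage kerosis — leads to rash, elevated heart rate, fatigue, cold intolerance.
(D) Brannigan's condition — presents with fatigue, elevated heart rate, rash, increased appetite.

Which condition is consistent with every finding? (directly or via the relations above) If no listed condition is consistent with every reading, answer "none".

Per-candidate check:
(A) type-II ferritosis — fails on cold intolerance (predicts heat intolerance, not cold intolerance)
(B) paraline deficiency — rash match; fatigue match; elevated heart rate match; cold intolerance match; blurred vision match
(C) late-stage kerosis — rash match; fatigue match; elevated heart rate match; cold intolerance match; blurred vision miss
(D) Brannigan's condition — does not account for cold intolerance, blurred vision
(B) alone accounts for all the evidence.

B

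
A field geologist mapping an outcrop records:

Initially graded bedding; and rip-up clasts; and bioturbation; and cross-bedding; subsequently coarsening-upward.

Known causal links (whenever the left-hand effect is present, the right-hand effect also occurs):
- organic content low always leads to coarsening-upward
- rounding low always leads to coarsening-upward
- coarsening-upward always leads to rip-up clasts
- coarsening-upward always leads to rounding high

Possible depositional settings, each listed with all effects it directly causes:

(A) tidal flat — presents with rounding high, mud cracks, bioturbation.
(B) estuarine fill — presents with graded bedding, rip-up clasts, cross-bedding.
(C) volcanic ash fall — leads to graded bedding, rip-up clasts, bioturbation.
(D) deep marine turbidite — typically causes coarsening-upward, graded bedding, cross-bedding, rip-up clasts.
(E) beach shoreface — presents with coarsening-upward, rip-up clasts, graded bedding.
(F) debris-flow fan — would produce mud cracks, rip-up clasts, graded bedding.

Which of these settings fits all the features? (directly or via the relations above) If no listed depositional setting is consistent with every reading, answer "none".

none

For each candidate, compare predicted effects to what was observed:
(A) tidal flat — graded bedding -; rip-up clasts -; bioturbation +; cross-bedding -; coarsening-upward -
(B) estuarine fill — graded bedding +; rip-up clasts +; bioturbation -; cross-bedding +; coarsening-upward -
(C) volcanic ash fall — does not account for cross-bedding, coarsening-upward
(D) deep marine turbidite — does not account for bioturbation
(E) beach shoreface — graded bedding +; rip-up clasts +; bioturbation -; cross-bedding -; coarsening-upward +
(F) debris-flow fan — does not account for bioturbation, cross-bedding, coarsening-upward
No candidate is consistent with all observations.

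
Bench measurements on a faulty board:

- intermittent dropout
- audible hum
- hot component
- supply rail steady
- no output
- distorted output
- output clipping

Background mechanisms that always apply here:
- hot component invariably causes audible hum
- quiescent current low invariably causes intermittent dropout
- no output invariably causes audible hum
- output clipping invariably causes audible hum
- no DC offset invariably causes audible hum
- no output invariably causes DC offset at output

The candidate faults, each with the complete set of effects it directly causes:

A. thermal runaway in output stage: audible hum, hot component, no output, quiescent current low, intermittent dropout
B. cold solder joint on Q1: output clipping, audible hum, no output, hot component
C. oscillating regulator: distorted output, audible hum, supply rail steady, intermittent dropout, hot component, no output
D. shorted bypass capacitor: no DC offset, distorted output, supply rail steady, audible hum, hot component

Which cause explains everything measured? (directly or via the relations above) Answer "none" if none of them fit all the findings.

none

Testing each hypothesis:
(A) thermal runaway in output stage — intermittent dropout yes; audible hum yes; hot component yes; supply rail steady NO; no output yes; distorted output NO; output clipping NO
(B) cold solder joint on Q1 — does not account for intermittent dropout, supply rail steady, distorted output
(C) oscillating regulator — intermittent dropout yes; audible hum yes; hot component yes; supply rail steady yes; no output yes; distorted output yes; output clipping NO
(D) shorted bypass capacitor — does not account for intermittent dropout, no output, output clipping
None of the listed candidates fits everything.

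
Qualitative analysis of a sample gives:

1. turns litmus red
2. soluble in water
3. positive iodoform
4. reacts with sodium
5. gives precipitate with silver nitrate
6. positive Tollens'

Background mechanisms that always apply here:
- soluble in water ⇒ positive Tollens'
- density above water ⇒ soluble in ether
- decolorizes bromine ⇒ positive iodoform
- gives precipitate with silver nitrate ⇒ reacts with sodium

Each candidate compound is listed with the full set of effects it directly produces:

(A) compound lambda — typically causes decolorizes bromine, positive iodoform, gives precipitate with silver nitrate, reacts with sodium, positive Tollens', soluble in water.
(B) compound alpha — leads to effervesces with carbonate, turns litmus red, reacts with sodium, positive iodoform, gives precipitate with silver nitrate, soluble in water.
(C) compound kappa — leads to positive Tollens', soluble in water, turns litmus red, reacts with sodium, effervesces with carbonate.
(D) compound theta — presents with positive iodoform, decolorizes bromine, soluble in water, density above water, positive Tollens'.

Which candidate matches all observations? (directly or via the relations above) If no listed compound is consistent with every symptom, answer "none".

For each candidate, compare predicted effects to what was observed:
(A) compound lambda — turns litmus red -; soluble in water +; positive iodoform +; reacts with sodium +; gives precipitate with silver nitrate +; positive Tollens' +
(B) compound alpha — turns litmus red +; soluble in water +; positive iodoform +; reacts with sodium +; gives precipitate with silver nitrate +; positive Tollens' + (by soluble in water → positive Tollens')
(C) compound kappa — turns litmus red +; soluble in water +; positive iodoform -; reacts with sodium +; gives precipitate with silver nitrate -; positive Tollens' +
(D) compound theta — turns litmus red -; soluble in water +; positive iodoform +; reacts with sodium -; gives precipitate with silver nitrate -; positive Tollens' +
(B) alone accounts for all the evidence.

B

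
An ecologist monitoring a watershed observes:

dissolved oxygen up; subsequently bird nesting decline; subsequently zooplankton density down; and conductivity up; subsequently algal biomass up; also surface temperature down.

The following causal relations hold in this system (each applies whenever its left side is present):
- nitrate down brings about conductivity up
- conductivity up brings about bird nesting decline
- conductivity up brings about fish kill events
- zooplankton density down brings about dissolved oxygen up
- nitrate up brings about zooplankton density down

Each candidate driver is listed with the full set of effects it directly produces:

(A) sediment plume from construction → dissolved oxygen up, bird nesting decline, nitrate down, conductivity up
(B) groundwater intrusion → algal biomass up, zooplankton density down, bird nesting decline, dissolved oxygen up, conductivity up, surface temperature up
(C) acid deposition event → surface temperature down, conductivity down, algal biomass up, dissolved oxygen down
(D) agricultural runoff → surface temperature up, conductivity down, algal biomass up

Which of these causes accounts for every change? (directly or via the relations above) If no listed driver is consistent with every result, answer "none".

Per-candidate check:
(A) sediment plume from construction — does not account for zooplankton density down, algal biomass up, surface temperature down
(B) groundwater intrusion — dissolved oxygen up ✓; bird nesting decline ✓; zooplankton density down ✓; conductivity up ✓; algal biomass up ✓; surface temperature down ✗
(C) acid deposition event — dissolved oxygen up ✗; bird nesting decline ✗; zooplankton density down ✗; conductivity up ✗; algal biomass up ✓; surface temperature down ✓
(D) agricultural runoff — dissolved oxygen up ✗; bird nesting decline ✗; zooplankton density down ✗; conductivity up ✗; algal biomass up ✓; surface temperature down ✗
No candidate is consistent with all observations.

none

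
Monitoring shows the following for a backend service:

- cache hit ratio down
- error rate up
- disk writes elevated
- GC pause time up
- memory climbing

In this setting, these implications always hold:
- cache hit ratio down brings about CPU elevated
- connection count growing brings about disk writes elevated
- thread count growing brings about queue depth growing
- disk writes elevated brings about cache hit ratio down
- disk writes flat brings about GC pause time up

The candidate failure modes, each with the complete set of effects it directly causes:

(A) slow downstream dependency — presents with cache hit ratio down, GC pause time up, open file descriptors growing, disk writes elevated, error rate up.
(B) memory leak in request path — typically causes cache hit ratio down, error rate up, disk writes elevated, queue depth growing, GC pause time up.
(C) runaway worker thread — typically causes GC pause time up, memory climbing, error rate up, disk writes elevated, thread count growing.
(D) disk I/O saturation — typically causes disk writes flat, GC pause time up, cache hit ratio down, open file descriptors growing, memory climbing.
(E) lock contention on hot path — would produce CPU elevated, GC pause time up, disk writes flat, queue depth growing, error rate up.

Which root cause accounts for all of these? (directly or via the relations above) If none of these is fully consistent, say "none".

C

Testing each hypothesis:
(A) slow downstream dependency — cache hit ratio down match; error rate up match; disk writes elevated match; GC pause time up match; memory climbing miss
(B) memory leak in request path — cache hit ratio down match; error rate up match; disk writes elevated match; GC pause time up match; memory climbing miss
(C) runaway worker thread — cache hit ratio down match (by disk writes elevated → cache hit ratio down); error rate up match; disk writes elevated match; GC pause time up match; memory climbing match
(D) disk I/O saturation — fails on error rate up, disk writes elevated (predicts disk writes flat, not disk writes elevated)
(E) lock contention on hot path — cache hit ratio down miss; error rate up match; disk writes elevated miss; GC pause time up match; memory climbing miss
(C) is the only candidate with no mismatches.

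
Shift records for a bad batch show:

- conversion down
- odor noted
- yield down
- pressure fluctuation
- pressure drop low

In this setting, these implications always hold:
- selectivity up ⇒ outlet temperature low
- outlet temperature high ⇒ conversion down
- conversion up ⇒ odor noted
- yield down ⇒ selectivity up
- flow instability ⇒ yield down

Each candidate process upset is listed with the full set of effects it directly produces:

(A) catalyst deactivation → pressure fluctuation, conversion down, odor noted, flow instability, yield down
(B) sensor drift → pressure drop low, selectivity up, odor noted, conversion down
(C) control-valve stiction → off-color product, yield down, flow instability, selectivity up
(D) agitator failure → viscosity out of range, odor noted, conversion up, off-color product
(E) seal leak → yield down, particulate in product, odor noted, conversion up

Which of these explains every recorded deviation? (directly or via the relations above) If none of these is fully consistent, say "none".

Checking each candidate against the observations:
(A) catalyst deactivation — conversion down ✓; odor noted ✓; yield down ✓; pressure fluctuation ✓; pressure drop low ✗
(B) sensor drift — conversion down ✓; odor noted ✓; yield down ✗; pressure fluctuation ✗; pressure drop low ✓
(C) control-valve stiction — does not account for conversion down, odor noted, pressure fluctuation, pressure drop low
(D) agitator failure — conversion down ✗; odor noted ✓; yield down ✗; pressure fluctuation ✗; pressure drop low ✗
(E) seal leak — conversion down ✗; odor noted ✓; yield down ✓; pressure fluctuation ✗; pressure drop low ✗
None of the listed candidates fits everything.

none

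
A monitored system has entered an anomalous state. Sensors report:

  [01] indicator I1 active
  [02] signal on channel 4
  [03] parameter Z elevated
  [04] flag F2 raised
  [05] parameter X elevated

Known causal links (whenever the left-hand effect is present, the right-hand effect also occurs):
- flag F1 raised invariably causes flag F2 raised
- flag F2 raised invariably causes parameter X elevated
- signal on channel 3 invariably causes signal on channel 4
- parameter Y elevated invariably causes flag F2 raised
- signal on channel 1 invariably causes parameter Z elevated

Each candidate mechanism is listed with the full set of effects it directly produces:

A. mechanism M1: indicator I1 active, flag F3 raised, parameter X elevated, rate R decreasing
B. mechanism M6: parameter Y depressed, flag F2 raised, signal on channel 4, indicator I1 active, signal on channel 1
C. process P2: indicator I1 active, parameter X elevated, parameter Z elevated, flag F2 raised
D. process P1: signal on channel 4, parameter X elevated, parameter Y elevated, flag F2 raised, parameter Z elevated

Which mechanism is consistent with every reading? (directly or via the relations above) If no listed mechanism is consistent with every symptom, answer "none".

B

Checking each candidate against the observations:
(A) mechanism M1 — does not account for signal on channel 4, parameter Z elevated, flag F2 raised
(B) mechanism M6 — indicator I1 active ✓; signal on channel 4 ✓; parameter Z elevated ✓ (by signal on channel 1 → parameter Z elevated); flag F2 raised ✓; parameter X elevated ✓ (by flag F2 raised → parameter X elevated)
(C) process P2 — indicator I1 active ✓; signal on channel 4 ✗; parameter Z elevated ✓; flag F2 raised ✓; parameter X elevated ✓
(D) process P1 — does not account for indicator I1 active
(B) is the only candidate with no mismatches.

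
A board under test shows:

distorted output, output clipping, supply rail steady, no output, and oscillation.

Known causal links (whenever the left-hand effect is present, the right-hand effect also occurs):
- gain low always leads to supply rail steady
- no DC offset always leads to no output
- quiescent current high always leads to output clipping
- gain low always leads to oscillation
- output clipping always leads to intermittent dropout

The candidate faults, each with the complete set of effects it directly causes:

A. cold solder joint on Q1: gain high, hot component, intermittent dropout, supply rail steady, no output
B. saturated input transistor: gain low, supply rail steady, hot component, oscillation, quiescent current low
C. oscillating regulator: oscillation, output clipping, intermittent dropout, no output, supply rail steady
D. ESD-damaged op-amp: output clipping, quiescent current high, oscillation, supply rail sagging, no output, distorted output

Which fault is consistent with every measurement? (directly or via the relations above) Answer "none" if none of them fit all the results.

Per-candidate check:
(A) cold solder joint on Q1 — distorted output -; output clipping -; supply rail steady +; no output +; oscillation -
(B) saturated input transistor — distorted output -; output clipping -; supply rail steady +; no output -; oscillation +
(C) oscillating regulator — distorted output -; output clipping +; supply rail steady +; no output +; oscillation +
(D) ESD-damaged op-amp — distorted output +; output clipping +; supply rail steady -; no output +; oscillation +
None of the listed candidates fits everything.

none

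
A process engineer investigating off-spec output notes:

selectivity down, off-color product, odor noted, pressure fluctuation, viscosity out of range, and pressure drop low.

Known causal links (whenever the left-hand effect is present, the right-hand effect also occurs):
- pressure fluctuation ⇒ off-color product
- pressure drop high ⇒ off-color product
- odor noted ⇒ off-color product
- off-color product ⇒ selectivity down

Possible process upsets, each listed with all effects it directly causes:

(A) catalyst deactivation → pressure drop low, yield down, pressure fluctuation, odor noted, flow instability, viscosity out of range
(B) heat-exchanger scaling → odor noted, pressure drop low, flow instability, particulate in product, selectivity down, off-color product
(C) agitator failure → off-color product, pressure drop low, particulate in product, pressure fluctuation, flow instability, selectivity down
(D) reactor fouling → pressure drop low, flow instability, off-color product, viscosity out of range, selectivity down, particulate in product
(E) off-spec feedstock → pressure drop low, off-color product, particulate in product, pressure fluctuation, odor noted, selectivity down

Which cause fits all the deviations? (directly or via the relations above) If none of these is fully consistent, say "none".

A

Checking each candidate against the observations:
(A) catalyst deactivation — accounts for every observation (selectivity down via pressure fluctuation → off-color product → selectivity down)
(B) heat-exchanger scaling — selectivity down ✓; off-color product ✓; odor noted ✓; pressure fluctuation ✗; viscosity out of range ✗; pressure drop low ✓
(C) agitator failure — selectivity down ✓; off-color product ✓; odor noted ✗; pressure fluctuation ✓; viscosity out of range ✗; pressure drop low ✓
(D) reactor fouling — does not account for odor noted, pressure fluctuation
(E) off-spec feedstock — selectivity down ✓; off-color product ✓; odor noted ✓; pressure fluctuation ✓; viscosity out of range ✗; pressure drop low ✓
Only (A) is consistent with every observation.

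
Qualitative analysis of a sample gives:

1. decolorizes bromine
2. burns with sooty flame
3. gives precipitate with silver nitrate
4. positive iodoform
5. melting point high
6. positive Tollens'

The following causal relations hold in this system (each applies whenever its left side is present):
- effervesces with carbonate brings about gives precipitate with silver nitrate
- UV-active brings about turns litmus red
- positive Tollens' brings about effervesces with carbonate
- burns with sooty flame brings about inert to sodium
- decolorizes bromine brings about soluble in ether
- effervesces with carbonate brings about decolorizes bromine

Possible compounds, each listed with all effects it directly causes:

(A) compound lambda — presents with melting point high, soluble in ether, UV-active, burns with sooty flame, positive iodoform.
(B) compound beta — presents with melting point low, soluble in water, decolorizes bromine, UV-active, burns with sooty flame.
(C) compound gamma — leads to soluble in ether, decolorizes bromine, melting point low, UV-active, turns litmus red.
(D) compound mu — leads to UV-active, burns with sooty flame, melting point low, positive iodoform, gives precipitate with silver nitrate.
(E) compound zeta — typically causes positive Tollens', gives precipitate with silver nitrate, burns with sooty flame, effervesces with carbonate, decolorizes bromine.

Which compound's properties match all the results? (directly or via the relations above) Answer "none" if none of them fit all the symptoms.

none

Checking each candidate against the observations:
(A) compound lambda — decolorizes bromine ✗; burns with sooty flame ✓; gives precipitate with silver nitrate ✗; positive iodoform ✓; melting point high ✓; positive Tollens' ✗
(B) compound beta — fails on gives precipitate with silver nitrate, positive iodoform, melting point high, positive Tollens' (predicts melting point low, not melting point high)
(C) compound gamma — decolorizes bromine ✓; burns with sooty flame ✗; gives precipitate with silver nitrate ✗; positive iodoform ✗; melting point high ✗; positive Tollens' ✗
(D) compound mu — decolorizes bromine ✗; burns with sooty flame ✓; gives precipitate with silver nitrate ✓; positive iodoform ✓; melting point high ✗; positive Tollens' ✗
(E) compound zeta — decolorizes bromine ✓; burns with sooty flame ✓; gives precipitate with silver nitrate ✓; positive iodoform ✗; melting point high ✗; positive Tollens' ✓
Every candidate fails on at least one observation.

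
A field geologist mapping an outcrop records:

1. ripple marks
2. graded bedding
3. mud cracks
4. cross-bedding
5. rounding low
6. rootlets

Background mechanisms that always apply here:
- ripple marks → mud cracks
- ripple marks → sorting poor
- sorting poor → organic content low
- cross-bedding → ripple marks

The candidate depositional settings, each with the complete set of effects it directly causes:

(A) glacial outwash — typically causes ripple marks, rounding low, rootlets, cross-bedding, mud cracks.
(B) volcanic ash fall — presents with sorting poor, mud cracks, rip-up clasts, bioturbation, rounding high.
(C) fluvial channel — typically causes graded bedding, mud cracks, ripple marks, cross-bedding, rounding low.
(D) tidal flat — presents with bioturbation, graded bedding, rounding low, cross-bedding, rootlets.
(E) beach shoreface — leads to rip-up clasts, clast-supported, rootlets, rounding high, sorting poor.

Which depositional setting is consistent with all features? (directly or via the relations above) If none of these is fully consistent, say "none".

Testing each hypothesis:
(A) glacial outwash — ripple marks +; graded bedding -; mud cracks +; cross-bedding +; rounding low +; rootlets +
(B) volcanic ash fall — fails on ripple marks, graded bedding, cross-bedding, rounding low, rootlets (predicts rounding high, not rounding low)
(C) fluvial channel — ripple marks +; graded bedding +; mud cracks +; cross-bedding +; rounding low +; rootlets -
(D) tidal flat — accounts for every observation (ripple marks through cross-bedding → ripple marks)
(E) beach shoreface — ripple marks -; graded bedding -; mud cracks -; cross-bedding -; rounding low -; rootlets +
(D) alone accounts for all the evidence.

D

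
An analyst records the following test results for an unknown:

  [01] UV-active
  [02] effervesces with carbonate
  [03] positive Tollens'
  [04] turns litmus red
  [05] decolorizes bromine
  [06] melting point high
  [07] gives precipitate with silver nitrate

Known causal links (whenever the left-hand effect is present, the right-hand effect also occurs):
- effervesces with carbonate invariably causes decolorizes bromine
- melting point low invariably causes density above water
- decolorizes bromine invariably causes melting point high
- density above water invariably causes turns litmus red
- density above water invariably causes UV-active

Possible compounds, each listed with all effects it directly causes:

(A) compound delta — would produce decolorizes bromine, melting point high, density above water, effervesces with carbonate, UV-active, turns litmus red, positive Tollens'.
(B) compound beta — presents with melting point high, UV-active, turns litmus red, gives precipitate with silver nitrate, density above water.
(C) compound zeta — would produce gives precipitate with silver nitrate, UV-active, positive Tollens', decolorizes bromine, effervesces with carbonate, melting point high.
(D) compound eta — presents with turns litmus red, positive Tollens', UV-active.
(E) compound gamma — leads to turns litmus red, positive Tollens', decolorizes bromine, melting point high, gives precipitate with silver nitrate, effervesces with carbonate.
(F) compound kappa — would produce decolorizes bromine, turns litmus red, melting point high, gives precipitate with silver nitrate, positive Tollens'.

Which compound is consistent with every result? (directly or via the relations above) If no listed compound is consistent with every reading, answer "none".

Per-candidate check:
(A) compound delta — UV-active ✓; effervesces with carbonate ✓; positive Tollens' ✓; turns litmus red ✓; decolorizes bromine ✓; melting point high ✓; gives precipitate with silver nitrate ✗
(B) compound beta — does not account for effervesces with carbonate, positive Tollens', decolorizes bromine
(C) compound zeta — does not account for turns litmus red
(D) compound eta — UV-active ✓; effervesces with carbonate ✗; positive Tollens' ✓; turns litmus red ✓; decolorizes bromine ✗; melting point high ✗; gives precipitate with silver nitrate ✗
(E) compound gamma — does not account for UV-active
(F) compound kappa — UV-active ✗; effervesces with carbonate ✗; positive Tollens' ✓; turns litmus red ✓; decolorizes bromine ✓; melting point high ✓; gives precipitate with silver nitrate ✓
No candidate is consistent with all observations.

none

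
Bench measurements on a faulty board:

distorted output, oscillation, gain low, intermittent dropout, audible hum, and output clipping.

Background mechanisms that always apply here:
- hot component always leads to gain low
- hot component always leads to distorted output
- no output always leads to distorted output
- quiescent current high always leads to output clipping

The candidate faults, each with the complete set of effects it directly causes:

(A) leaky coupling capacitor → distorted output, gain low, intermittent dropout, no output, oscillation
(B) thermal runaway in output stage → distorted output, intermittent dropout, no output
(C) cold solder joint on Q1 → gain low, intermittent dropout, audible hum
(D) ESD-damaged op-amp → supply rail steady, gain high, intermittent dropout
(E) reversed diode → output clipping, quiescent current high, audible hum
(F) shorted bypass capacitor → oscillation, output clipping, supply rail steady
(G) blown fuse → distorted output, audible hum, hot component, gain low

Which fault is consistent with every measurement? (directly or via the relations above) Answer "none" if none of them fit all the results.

none

Per-candidate check:
(A) leaky coupling capacitor — distorted output match; oscillation match; gain low match; intermittent dropout match; audible hum miss; output clipping miss
(B) thermal runaway in output stage — distorted output match; oscillation miss; gain low miss; intermittent dropout match; audible hum miss; output clipping miss
(C) cold solder joint on Q1 — distorted output miss; oscillation miss; gain low match; intermittent dropout match; audible hum match; output clipping miss
(D) ESD-damaged op-amp — distorted output miss; oscillation miss; gain low miss; intermittent dropout match; audible hum miss; output clipping miss
(E) reversed diode — does not account for distorted output, oscillation, gain low, intermittent dropout
(F) shorted bypass capacitor — distorted output miss; oscillation match; gain low miss; intermittent dropout miss; audible hum miss; output clipping match
(G) blown fuse — does not account for oscillation, intermittent dropout, output clipping
No candidate is consistent with all observations.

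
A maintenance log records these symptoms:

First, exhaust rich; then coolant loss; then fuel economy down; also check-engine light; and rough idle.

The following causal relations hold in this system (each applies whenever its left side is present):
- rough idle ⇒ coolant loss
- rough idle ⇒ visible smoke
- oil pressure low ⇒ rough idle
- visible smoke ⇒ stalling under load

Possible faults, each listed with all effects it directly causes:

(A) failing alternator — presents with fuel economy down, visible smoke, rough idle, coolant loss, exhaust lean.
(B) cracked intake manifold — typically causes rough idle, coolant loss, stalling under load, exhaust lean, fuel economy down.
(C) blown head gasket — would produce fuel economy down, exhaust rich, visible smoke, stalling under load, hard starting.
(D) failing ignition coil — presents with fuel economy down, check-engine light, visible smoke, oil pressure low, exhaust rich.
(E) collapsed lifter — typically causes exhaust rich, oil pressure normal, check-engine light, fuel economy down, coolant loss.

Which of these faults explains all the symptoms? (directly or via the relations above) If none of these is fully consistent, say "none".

D

Testing each hypothesis:
(A) failing alternator — fails on exhaust rich, check-engine light (predicts exhaust lean, not exhaust rich)
(B) cracked intake manifold — exhaust rich NO; coolant loss yes; fuel economy down yes; check-engine light NO; rough idle yes
(C) blown head gasket — does not account for coolant loss, check-engine light, rough idle
(D) failing ignition coil — exhaust rich yes; coolant loss yes (through oil pressure low → rough idle → coolant loss); fuel economy down yes; check-engine light yes; rough idle yes (through oil pressure low → rough idle)
(E) collapsed lifter — exhaust rich yes; coolant loss yes; fuel economy down yes; check-engine light yes; rough idle NO
(D) alone accounts for all the evidence.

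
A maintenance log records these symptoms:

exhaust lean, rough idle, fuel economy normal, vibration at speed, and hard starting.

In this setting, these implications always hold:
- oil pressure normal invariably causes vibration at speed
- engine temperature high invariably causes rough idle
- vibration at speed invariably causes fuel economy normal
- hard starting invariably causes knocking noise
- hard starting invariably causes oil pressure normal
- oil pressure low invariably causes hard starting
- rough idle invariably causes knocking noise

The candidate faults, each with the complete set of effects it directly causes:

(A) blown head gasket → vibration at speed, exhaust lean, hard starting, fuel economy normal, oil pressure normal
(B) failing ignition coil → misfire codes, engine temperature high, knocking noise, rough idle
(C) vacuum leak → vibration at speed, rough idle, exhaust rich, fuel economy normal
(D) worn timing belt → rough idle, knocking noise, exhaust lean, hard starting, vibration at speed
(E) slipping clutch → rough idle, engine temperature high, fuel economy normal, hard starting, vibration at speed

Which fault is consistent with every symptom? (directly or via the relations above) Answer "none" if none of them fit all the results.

Per-candidate check:
(A) blown head gasket — exhaust lean +; rough idle -; fuel economy normal +; vibration at speed +; hard starting +
(B) failing ignition coil — does not account for exhaust lean, fuel economy normal, vibration at speed, hard starting
(C) vacuum leak — exhaust lean -; rough idle +; fuel economy normal +; vibration at speed +; hard starting -
(D) worn timing belt — accounts for every observation (fuel economy normal via vibration at speed → fuel economy normal)
(E) slipping clutch — exhaust lean -; rough idle +; fuel economy normal +; vibration at speed +; hard starting +
(D) is the only candidate with no mismatches.

D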